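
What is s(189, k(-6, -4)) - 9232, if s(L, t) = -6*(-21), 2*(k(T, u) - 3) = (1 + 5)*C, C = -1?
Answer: -9106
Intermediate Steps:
k(T, u) = 0 (k(T, u) = 3 + ((1 + 5)*(-1))/2 = 3 + (6*(-1))/2 = 3 + (½)*(-6) = 3 - 3 = 0)
s(L, t) = 126
s(189, k(-6, -4)) - 9232 = 126 - 9232 = -9106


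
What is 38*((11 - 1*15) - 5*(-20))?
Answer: 3648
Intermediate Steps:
38*((11 - 1*15) - 5*(-20)) = 38*((11 - 15) + 100) = 38*(-4 + 100) = 38*96 = 3648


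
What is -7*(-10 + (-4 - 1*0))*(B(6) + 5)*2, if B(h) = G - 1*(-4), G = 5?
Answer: 2744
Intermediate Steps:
B(h) = 9 (B(h) = 5 - 1*(-4) = 5 + 4 = 9)
-7*(-10 + (-4 - 1*0))*(B(6) + 5)*2 = -7*(-10 + (-4 - 1*0))*(9 + 5)*2 = -7*(-10 + (-4 + 0))*14*2 = -7*(-10 - 4)*14*2 = -(-98)*14*2 = -7*(-196)*2 = 1372*2 = 2744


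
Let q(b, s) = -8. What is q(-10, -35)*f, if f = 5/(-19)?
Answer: 40/19 ≈ 2.1053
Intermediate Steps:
f = -5/19 (f = 5*(-1/19) = -5/19 ≈ -0.26316)
q(-10, -35)*f = -8*(-5/19) = 40/19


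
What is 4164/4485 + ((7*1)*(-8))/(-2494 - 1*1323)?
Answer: 5381716/5706415 ≈ 0.94310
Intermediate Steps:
4164/4485 + ((7*1)*(-8))/(-2494 - 1*1323) = 4164*(1/4485) + (7*(-8))/(-2494 - 1323) = 1388/1495 - 56/(-3817) = 1388/1495 - 56*(-1/3817) = 1388/1495 + 56/3817 = 5381716/5706415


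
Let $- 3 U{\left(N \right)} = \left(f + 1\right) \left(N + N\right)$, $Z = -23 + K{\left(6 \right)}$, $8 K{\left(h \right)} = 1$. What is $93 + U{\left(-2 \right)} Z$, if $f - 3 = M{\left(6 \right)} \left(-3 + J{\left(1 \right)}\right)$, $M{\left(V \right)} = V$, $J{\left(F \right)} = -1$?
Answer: $703$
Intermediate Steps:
$K{\left(h \right)} = \frac{1}{8}$ ($K{\left(h \right)} = \frac{1}{8} \cdot 1 = \frac{1}{8}$)
$f = -21$ ($f = 3 + 6 \left(-3 - 1\right) = 3 + 6 \left(-4\right) = 3 - 24 = -21$)
$Z = - \frac{183}{8}$ ($Z = -23 + \frac{1}{8} = - \frac{183}{8} \approx -22.875$)
$U{\left(N \right)} = \frac{40 N}{3}$ ($U{\left(N \right)} = - \frac{\left(-21 + 1\right) \left(N + N\right)}{3} = - \frac{\left(-20\right) 2 N}{3} = - \frac{\left(-40\right) N}{3} = \frac{40 N}{3}$)
$93 + U{\left(-2 \right)} Z = 93 + \frac{40}{3} \left(-2\right) \left(- \frac{183}{8}\right) = 93 - -610 = 93 + 610 = 703$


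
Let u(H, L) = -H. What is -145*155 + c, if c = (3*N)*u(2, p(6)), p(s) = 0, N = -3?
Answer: -22457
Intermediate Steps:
c = 18 (c = (3*(-3))*(-1*2) = -9*(-2) = 18)
-145*155 + c = -145*155 + 18 = -22475 + 18 = -22457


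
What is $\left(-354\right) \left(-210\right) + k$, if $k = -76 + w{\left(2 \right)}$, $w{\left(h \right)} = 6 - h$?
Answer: $74268$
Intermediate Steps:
$k = -72$ ($k = -76 + \left(6 - 2\right) = -76 + 4 = -72$)
$\left(-354\right) \left(-210\right) + k = \left(-354\right) \left(-210\right) - 72 = 74340 - 72 = 74268$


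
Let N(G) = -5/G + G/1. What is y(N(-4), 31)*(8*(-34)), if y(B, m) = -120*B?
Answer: -89760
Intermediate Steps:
N(G) = G - 5/G (N(G) = -5/G + G*1 = -5/G + G = G - 5/G)
y(N(-4), 31)*(8*(-34)) = (-120*(-4 - 5/(-4)))*(8*(-34)) = -120*(-4 - 5*(-¼))*(-272) = -120*(-4 + 5/4)*(-272) = -120*(-11/4)*(-272) = 330*(-272) = -89760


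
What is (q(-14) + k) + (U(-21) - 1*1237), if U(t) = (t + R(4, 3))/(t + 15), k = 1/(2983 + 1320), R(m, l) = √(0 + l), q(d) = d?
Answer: -10735983/8606 - √3/6 ≈ -1247.8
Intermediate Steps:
R(m, l) = √l
k = 1/4303 ≈ 0.00023240
U(t) = (t + √3)/(15 + t) (U(t) = (t + √3)/(t + 15) = (t + √3)/(15 + t))
(q(-14) + k) + (U(-21) - 1*1237) = (-14 + 1/4303) + ((-21 + √3)/(15 - 21) - 1*1237) = -60241/4303 + ((-21 + √3)/(-6) - 1237) = -60241/4303 + (-(-21 + √3)/6 - 1237) = -60241/4303 + ((7/2 - √3/6) - 1237) = -60241/4303 + (-2467/2 - √3/6) = -10735983/8606 - √3/6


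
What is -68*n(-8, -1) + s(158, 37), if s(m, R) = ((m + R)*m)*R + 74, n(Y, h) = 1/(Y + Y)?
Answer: 4560193/4 ≈ 1.1400e+6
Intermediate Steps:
n(Y, h) = 1/(2*Y)
s(m, R) = 74 + R*m*(R + m) (s(m, R) = ((R + m)*m)*R + 74 = (m*(R + m))*R + 74 = R*m*(R + m) + 74 = 74 + R*m*(R + m))
-68*n(-8, -1) + s(158, 37) = -34/(-8) + (74 + 37*158² + 158*37²) = -34*(-1)/8 + (74 + 37*24964 + 158*1369) = -68*(-1/16) + (74 + 923668 + 216302) = 17/4 + 1140044 = 4560193/4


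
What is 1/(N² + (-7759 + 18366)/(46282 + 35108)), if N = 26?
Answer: 81390/55030247 ≈ 0.0014790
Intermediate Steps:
1/(N² + (-7759 + 18366)/(46282 + 35108)) = 1/(26² + (-7759 + 18366)/(46282 + 35108)) = 1/(676 + 10607/81390) = 1/(55030247/81390) = 81390/55030247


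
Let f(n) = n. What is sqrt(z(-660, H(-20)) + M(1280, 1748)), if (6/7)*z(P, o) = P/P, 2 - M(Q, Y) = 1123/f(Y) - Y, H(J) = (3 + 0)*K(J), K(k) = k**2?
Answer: sqrt(12034650939)/2622 ≈ 41.839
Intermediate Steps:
H(J) = 3*J**2 (H(J) = (3 + 0)*J**2 = 3*J**2)
M(Q, Y) = 2 + Y - 1123/Y (M(Q, Y) = 2 - (1123/Y - Y) = 2 - (-Y + 1123/Y) = 2 + (Y - 1123/Y) = 2 + Y - 1123/Y)
z(P, o) = 7/6 (z(P, o) = 7*(P/P)/6 = (7/6)*1 = 7/6)
sqrt(z(-660, H(-20)) + M(1280, 1748)) = sqrt(7/6 + (2 + 1748 - 1123/1748)) = sqrt(7/6 + 3057877/1748) = sqrt(9179749/5244) = sqrt(12034650939)/2622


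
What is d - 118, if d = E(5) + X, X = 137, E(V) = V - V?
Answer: 19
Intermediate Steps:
E(V) = 0
d = 137 (d = 0 + 137 = 137)
d - 118 = 137 - 118 = 19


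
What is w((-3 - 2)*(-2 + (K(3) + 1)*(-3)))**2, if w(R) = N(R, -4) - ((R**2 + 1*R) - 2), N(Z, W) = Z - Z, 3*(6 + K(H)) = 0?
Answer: 17288964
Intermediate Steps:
K(H) = -6 (K(H) = -6 + (1/3)*0 = -6 + 0 = -6)
N(Z, W) = 0
w(R) = 2 - R - R**2 (w(R) = 0 - ((R**2 + 1*R) - 2) = 0 - ((R**2 + R) - 2) = 0 - ((R + R**2) - 2) = 0 - (-2 + R + R**2) = 0 + (2 - R - R**2) = 2 - R - R**2)
w((-3 - 2)*(-2 + (K(3) + 1)*(-3)))**2 = (2 - (-3 - 2)*(-2 + (-6 + 1)*(-3)) - ((-3 - 2)*(-2 + (-6 + 1)*(-3)))**2)**2 = (2 - (-5)*(-2 - 5*(-3)) - (-5*(-2 - 5*(-3)))**2)**2 = (2 - (-5)*(-2 + 15) - (-5*(-2 + 15))**2)**2 = (2 - (-5)*13 - (-5*13)**2)**2 = (2 - 1*(-65) - 1*(-65)**2)**2 = (2 + 65 - 1*4225)**2 = (2 + 65 - 4225)**2 = (-4158)**2 = 17288964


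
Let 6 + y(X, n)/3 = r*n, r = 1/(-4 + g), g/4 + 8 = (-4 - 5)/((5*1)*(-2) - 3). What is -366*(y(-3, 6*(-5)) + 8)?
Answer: 10675/4 ≈ 2668.8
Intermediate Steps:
g = -380/13 (g = -32 + 4*((-4 - 5)/((5*1)*(-2) - 3)) = -32 + 4*(-9/(5*(-2) - 3)) = -32 + 4*(-9/(-10 - 3)) = -32 + 4*(-9/(-13)) = -32 + 4*(-9*(-1/13)) = -32 + 4*(9/13) = -32 + 36/13 = -380/13 ≈ -29.231)
r = -13/432 (r = 1/(-4 - 380/13) = 1/(-432/13) = -13/432 ≈ -0.030093)
y(X, n) = -18 - 13*n/144 (y(X, n) = -18 + 3*(-13*n/432) = -18 - 13*n/144)
-366*(y(-3, 6*(-5)) + 8) = -366*((-18 - 13*(-5)/24) + 8) = -366*((-18 - 13/144*(-30)) + 8) = -366*((-18 + 65/24) + 8) = -366*(-367/24 + 8) = -366*(-175/24) = 10675/4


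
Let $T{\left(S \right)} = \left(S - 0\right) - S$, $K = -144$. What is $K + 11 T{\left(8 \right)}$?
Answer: $-144$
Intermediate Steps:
$T{\left(S \right)} = 0$ ($T{\left(S \right)} = \left(S + 0\right) - S = S - S = 0$)
$K + 11 T{\left(8 \right)} = -144 + 11 \cdot 0 = -144 + 0 = -144$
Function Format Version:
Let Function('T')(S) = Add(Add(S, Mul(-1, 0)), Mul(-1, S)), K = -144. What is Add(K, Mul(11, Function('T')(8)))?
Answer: -144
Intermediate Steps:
Function('T')(S) = 0 (Function('T')(S) = Add(Add(S, 0), Mul(-1, S)) = Add(S, Mul(-1, S)) = 0)
Add(K, Mul(11, Function('T')(8))) = Add(-144, Mul(11, 0)) = Add(-144, 0) = -144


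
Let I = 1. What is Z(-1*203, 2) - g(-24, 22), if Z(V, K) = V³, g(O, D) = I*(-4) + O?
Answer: -8365399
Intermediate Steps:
g(O, D) = -4 + O (g(O, D) = 1*(-4) + O = -4 + O)
Z(-1*203, 2) - g(-24, 22) = (-1*203)³ - (-4 - 24) = (-203)³ - 1*(-28) = -8365427 + 28 = -8365399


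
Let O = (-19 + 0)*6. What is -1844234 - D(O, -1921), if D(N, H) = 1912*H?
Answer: 1828718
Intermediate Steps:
O = -114 (O = -19*6 = -114)
-1844234 - D(O, -1921) = -1844234 - 1912*(-1921) = -1844234 - 1*(-3672952) = -1844234 + 3672952 = 1828718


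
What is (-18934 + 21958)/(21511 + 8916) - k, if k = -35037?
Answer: 1066073823/30427 ≈ 35037.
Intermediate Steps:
(-18934 + 21958)/(21511 + 8916) - k = (-18934 + 21958)/(21511 + 8916) - 1*(-35037) = 3024/30427 + 35037 = 1066073823/30427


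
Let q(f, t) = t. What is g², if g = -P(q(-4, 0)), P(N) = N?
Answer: 0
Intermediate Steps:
g = 0 (g = -1*0 = 0)
g² = 0² = 0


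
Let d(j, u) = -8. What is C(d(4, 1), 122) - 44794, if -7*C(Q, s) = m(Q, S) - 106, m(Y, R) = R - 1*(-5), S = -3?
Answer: -313454/7 ≈ -44779.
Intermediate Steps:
m(Y, R) = 5 + R (m(Y, R) = R + 5 = 5 + R)
C(Q, s) = 104/7 (C(Q, s) = -((5 - 3) - 106)/7 = -(2 - 106)/7 = -⅐*(-104) = 104/7)
C(d(4, 1), 122) - 44794 = 104/7 - 44794 = -313454/7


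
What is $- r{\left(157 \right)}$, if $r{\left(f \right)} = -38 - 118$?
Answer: $156$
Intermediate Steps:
$r{\left(f \right)} = -156$ ($r{\left(f \right)} = -38 - 118 = -156$)
$- r{\left(157 \right)} = \left(-1\right) \left(-156\right) = 156$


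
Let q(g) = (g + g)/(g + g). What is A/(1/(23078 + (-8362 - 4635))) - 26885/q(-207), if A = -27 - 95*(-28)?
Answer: 26516388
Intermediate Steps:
q(g) = 1 (q(g) = (2*g)/((2*g)) = (2*g)*(1/(2*g)) = 1)
A = 2633 (A = -27 + 2660 = 2633)
A/(1/(23078 + (-8362 - 4635))) - 26885/q(-207) = 2633/(1/(23078 + (-8362 - 4635))) - 26885/1 = 2633/(1/(23078 - 12997)) - 26885*1 = 2633/(1/10081) - 26885 = 2633*10081 - 26885 = 26543273 - 26885 = 26516388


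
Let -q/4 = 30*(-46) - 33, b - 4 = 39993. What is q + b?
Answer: 45649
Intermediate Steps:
b = 39997 (b = 4 + 39993 = 39997)
q = 5652 (q = -4*(30*(-46) - 33) = -4*(-1380 - 33) = -4*(-1413) = 5652)
q + b = 5652 + 39997 = 45649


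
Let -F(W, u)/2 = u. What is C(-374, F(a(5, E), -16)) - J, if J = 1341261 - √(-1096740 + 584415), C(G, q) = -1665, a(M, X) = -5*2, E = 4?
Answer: -1342926 + 45*I*√253 ≈ -1.3429e+6 + 715.77*I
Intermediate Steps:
a(M, X) = -10
F(W, u) = -2*u
J = 1341261 - 45*I*√253 (J = 1341261 - √(-512325) = 1341261 - 45*I*√253 ≈ 1.3413e+6 - 715.77*I)
C(-374, F(a(5, E), -16)) - J = -1665 - (1341261 - 45*I*√253) = -1665 + (-1341261 + 45*I*√253) = -1342926 + 45*I*√253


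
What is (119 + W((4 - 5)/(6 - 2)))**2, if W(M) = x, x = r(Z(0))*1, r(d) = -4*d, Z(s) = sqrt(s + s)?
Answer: 14161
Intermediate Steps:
Z(s) = sqrt(2)*sqrt(s) (Z(s) = sqrt(2*s) = sqrt(2)*sqrt(s))
x = 0 (x = -4*sqrt(2)*sqrt(0)*1 = -4*sqrt(2)*0*1 = -4*0*1 = 0*1 = 0)
W(M) = 0
(119 + W((4 - 5)/(6 - 2)))**2 = (119 + 0)**2 = 119**2 = 14161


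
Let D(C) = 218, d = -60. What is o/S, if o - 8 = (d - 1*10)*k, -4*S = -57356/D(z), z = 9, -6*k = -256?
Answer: -1948048/43017 ≈ -45.286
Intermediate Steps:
k = 128/3 (k = -1/6*(-256) = 128/3 ≈ 42.667)
S = 14339/218 (S = -(-14339)/218 = -1/4*(-28678/109) = 14339/218 ≈ 65.775)
o = -8936/3 (o = 8 + (-60 - 1*10)*(128/3) = 8 + (-60 - 10)*(128/3) = 8 - 70*128/3 = 8 - 8960/3 = -8936/3 ≈ -2978.7)
o/S = -8936/(3*14339/218) = -8936/3*218/14339 = -1948048/43017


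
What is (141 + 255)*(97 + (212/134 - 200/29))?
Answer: 70545420/1943 ≈ 36308.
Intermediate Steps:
(141 + 255)*(97 + (212/134 - 200/29)) = 396*(97 + (212*(1/134) - 200*1/29)) = 396*(97 + (106/67 - 200/29)) = 396*(97 - 10326/1943) = 396*(178145/1943) = 70545420/1943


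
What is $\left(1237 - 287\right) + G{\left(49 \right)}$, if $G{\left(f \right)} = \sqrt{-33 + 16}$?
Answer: $950 + i \sqrt{17} \approx 950.0 + 4.1231 i$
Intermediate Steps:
$G{\left(f \right)} = i \sqrt{17}$ ($G{\left(f \right)} = \sqrt{-17} = i \sqrt{17}$)
$\left(1237 - 287\right) + G{\left(49 \right)} = \left(1237 - 287\right) + i \sqrt{17} = 950 + i \sqrt{17}$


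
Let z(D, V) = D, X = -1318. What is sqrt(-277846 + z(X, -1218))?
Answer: 2*I*sqrt(69791) ≈ 528.36*I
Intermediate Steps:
sqrt(-277846 + z(X, -1218)) = sqrt(-277846 - 1318) = sqrt(-279164) = 2*I*sqrt(69791)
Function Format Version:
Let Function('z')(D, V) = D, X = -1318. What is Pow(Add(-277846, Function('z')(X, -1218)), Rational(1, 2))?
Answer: Mul(2, I, Pow(69791, Rational(1, 2))) ≈ Mul(528.36, I)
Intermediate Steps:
Pow(Add(-277846, Function('z')(X, -1218)), Rational(1, 2)) = Pow(Add(-277846, -1318), Rational(1, 2)) = Pow(-279164, Rational(1, 2)) = Mul(2, I, Pow(69791, Rational(1, 2)))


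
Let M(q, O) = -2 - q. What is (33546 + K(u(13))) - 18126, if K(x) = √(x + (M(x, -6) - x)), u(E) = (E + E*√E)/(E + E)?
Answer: 15420 + √(-10 - 2*√13)/2 ≈ 15420.0 + 2.0743*I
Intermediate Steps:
u(E) = (E + E^(3/2))/(2*E) (u(E) = (E + E^(3/2))/((2*E)) = (E + E^(3/2))*(1/(2*E)) = (E + E^(3/2))/(2*E))
K(x) = √(-2 - x) (K(x) = √(x + ((-2 - x) - x)) = √(x + (-2 - 2*x)) = √(-2 - x))
(33546 + K(u(13))) - 18126 = (33546 + √(-2 - (½ + √13/2))) - 18126 = (33546 + √(-2 + (-½ - √13/2))) - 18126 = (33546 + √(-5/2 - √13/2)) - 18126 = 15420 + √(-5/2 - √13/2)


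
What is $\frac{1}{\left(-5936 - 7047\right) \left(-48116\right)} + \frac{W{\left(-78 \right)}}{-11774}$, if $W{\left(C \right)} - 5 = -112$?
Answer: $\frac{33420922385}{3677550194836} \approx 0.0090878$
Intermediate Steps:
$W{\left(C \right)} = -107$ ($W{\left(C \right)} = 5 - 112 = -107$)
$\frac{1}{\left(-5936 - 7047\right) \left(-48116\right)} + \frac{W{\left(-78 \right)}}{-11774} = \frac{1}{\left(-5936 - 7047\right) \left(-48116\right)} - \frac{107}{-11774} = \frac{1}{-12983} \left(- \frac{1}{48116}\right) - - \frac{107}{11774} = \left(- \frac{1}{12983}\right) \left(- \frac{1}{48116}\right) + \frac{107}{11774} = \frac{1}{624690028} + \frac{107}{11774} = \frac{33420922385}{3677550194836}$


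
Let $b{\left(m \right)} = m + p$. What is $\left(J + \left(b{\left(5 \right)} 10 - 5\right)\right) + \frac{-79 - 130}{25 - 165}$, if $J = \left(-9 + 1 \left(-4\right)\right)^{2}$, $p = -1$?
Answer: $\frac{28769}{140} \approx 205.49$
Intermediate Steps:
$b{\left(m \right)} = -1 + m$ ($b{\left(m \right)} = m - 1 = -1 + m$)
$J = 169$ ($J = \left(-9 - 4\right)^{2} = \left(-13\right)^{2} = 169$)
$\left(J + \left(b{\left(5 \right)} 10 - 5\right)\right) + \frac{-79 - 130}{25 - 165} = \left(169 - \left(5 - \left(-1 + 5\right) 10\right)\right) + \frac{-79 - 130}{25 - 165} = \left(169 + \left(4 \cdot 10 - 5\right)\right) - \frac{209}{-140} = \left(169 + \left(40 - 5\right)\right) - - \frac{209}{140} = \left(169 + 35\right) + \frac{209}{140} = 204 + \frac{209}{140} = \frac{28769}{140}$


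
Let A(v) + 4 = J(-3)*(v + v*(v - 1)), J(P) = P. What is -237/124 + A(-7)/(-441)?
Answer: -85793/54684 ≈ -1.5689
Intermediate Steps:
A(v) = -4 - 3*v - 3*v*(-1 + v) (A(v) = -4 - 3*(v + v*(v - 1)) = -4 - 3*(v + v*(-1 + v)) = -4 + (-3*v - 3*v*(-1 + v)) = -4 - 3*v - 3*v*(-1 + v))
-237/124 + A(-7)/(-441) = -237/124 + (-4 - 3*(-7)**2)/(-441) = -237*1/124 + (-4 - 3*49)*(-1/441) = -237/124 + (-4 - 147)*(-1/441) = -237/124 - 151*(-1/441) = -237/124 + 151/441 = -85793/54684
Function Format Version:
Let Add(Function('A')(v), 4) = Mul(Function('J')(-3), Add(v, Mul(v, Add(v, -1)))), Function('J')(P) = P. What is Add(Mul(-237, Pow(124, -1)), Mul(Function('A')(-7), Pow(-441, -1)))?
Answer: Rational(-85793, 54684) ≈ -1.5689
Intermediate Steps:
Function('A')(v) = Add(-4, Mul(-3, v), Mul(-3, v, Add(-1, v))) (Function('A')(v) = Add(-4, Mul(-3, Add(v, Mul(v, Add(v, -1))))) = Add(-4, Mul(-3, Add(v, Mul(v, Add(-1, v))))) = Add(-4, Add(Mul(-3, v), Mul(-3, v, Add(-1, v)))) = Add(-4, Mul(-3, v), Mul(-3, v, Add(-1, v))))
Add(Mul(-237, Pow(124, -1)), Mul(Function('A')(-7), Pow(-441, -1))) = Add(Mul(-237, Pow(124, -1)), Mul(Add(-4, Mul(-3, Pow(-7, 2))), Pow(-441, -1))) = Add(Mul(-237, Rational(1, 124)), Mul(Add(-4, Mul(-3, 49)), Rational(-1, 441))) = Add(Rational(-237, 124), Mul(Add(-4, -147), Rational(-1, 441))) = Add(Rational(-237, 124), Mul(-151, Rational(-1, 441))) = Add(Rational(-237, 124), Rational(151, 441)) = Rational(-85793, 54684)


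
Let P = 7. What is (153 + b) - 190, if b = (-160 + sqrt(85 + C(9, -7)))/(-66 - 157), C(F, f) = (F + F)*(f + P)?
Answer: -8091/223 - sqrt(85)/223 ≈ -36.324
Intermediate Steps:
C(F, f) = 2*F*(7 + f) (C(F, f) = (F + F)*(f + 7) = (2*F)*(7 + f) = 2*F*(7 + f))
b = 160/223 - sqrt(85)/223 (b = (-160 + sqrt(85 + 2*9*(7 - 7)))/(-66 - 157) = (-160 + sqrt(85 + 2*9*0))/(-223) = (-160 + sqrt(85 + 0))*(-1/223) = (-160 + sqrt(85))*(-1/223) = 160/223 - sqrt(85)/223 ≈ 0.67615)
(153 + b) - 190 = (153 + (160/223 - sqrt(85)/223)) - 190 = (34279/223 - sqrt(85)/223) - 190 = -8091/223 - sqrt(85)/223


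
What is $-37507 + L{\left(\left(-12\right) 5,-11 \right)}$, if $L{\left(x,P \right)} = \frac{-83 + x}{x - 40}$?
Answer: $- \frac{3750557}{100} \approx -37506.0$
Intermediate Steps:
$L{\left(x,P \right)} = \frac{-83 + x}{-40 + x}$
$-37507 + L{\left(\left(-12\right) 5,-11 \right)} = -37507 + \frac{-83 - 60}{-40 - 60} = -37507 + \frac{1}{-100} \left(-143\right) = -37507 - - \frac{143}{100} = -37507 + \frac{143}{100} = - \frac{3750557}{100}$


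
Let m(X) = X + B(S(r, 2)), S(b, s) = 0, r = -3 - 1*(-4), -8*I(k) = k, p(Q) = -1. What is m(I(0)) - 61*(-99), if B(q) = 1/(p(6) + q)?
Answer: 6038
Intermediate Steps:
I(k) = -k/8
r = 1 (r = -3 + 4 = 1)
B(q) = 1/(-1 + q)
m(X) = -1 + X (m(X) = X + 1/(-1 + 0) = X + 1/(-1) = X - 1 = -1 + X)
m(I(0)) - 61*(-99) = (-1 - ⅛*0) - 61*(-99) = (-1 + 0) + 6039 = -1 + 6039 = 6038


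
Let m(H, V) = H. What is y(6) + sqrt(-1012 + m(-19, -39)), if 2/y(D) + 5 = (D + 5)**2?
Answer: 1/58 + I*sqrt(1031) ≈ 0.017241 + 32.109*I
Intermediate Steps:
y(D) = 2/(-5 + (5 + D)**2) (y(D) = 2/(-5 + (D + 5)**2) = 2/(-5 + (5 + D)**2))
y(6) + sqrt(-1012 + m(-19, -39)) = 2/(-5 + (5 + 6)**2) + sqrt(-1012 - 19) = 2/(-5 + 11**2) + sqrt(-1031) = 2/(-5 + 121) + I*sqrt(1031) = 2/116 + I*sqrt(1031) = 2*(1/116) + I*sqrt(1031) = 1/58 + I*sqrt(1031)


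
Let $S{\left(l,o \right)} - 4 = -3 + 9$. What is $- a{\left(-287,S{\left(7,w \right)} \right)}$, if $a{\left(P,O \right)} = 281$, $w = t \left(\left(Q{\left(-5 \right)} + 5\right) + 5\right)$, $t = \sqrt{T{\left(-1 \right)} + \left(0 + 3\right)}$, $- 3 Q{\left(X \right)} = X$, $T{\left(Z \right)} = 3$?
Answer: $-281$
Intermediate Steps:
$Q{\left(X \right)} = - \frac{X}{3}$
$t = \sqrt{6}$ ($t = \sqrt{3 + \left(0 + 3\right)} = \sqrt{3 + 3} = \sqrt{6} \approx 2.4495$)
$w = \frac{35 \sqrt{6}}{3}$ ($w = \sqrt{6} \left(\left(\left(- \frac{1}{3}\right) \left(-5\right) + 5\right) + 5\right) = \sqrt{6} \left(\left(\frac{5}{3} + 5\right) + 5\right) = \sqrt{6} \left(\frac{20}{3} + 5\right) = \sqrt{6} \cdot \frac{35}{3} = \frac{35 \sqrt{6}}{3} \approx 28.577$)
$S{\left(l,o \right)} = 10$ ($S{\left(l,o \right)} = 4 + \left(-3 + 9\right) = 4 + 6 = 10$)
$- a{\left(-287,S{\left(7,w \right)} \right)} = \left(-1\right) 281 = -281$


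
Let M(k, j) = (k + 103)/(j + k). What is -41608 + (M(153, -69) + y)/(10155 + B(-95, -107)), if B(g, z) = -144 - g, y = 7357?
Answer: -8830144847/212226 ≈ -41607.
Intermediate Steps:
M(k, j) = (103 + k)/(j + k)
-41608 + (M(153, -69) + y)/(10155 + B(-95, -107)) = -41608 + ((103 + 153)/(-69 + 153) + 7357)/(10155 + (-144 - 1*(-95))) = -41608 + (256/84 + 7357)/(10155 + (-144 + 95)) = -41608 + ((1/84)*256 + 7357)/(10155 - 49) = -41608 + (64/21 + 7357)/10106 = -41608 + (154561/21)*(1/10106) = -41608 + 154561/212226 = -8830144847/212226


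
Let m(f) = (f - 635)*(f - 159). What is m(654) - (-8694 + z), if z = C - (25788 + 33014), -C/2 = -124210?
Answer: -171519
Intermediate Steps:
C = 248420 (C = -2*(-124210) = 248420)
m(f) = (-635 + f)*(-159 + f)
z = 189618 (z = 248420 - (25788 + 33014) = 248420 - 1*58802 = 248420 - 58802 = 189618)
m(654) - (-8694 + z) = (100965 + 654**2 - 794*654) - (-8694 + 189618) = (100965 + 427716 - 519276) - 1*180924 = 9405 - 180924 = -171519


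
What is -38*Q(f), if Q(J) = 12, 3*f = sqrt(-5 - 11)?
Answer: -456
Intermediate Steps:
f = 4*I/3 (f = sqrt(-5 - 11)/3 = sqrt(-16)/3 = (4*I)/3 = 4*I/3 ≈ 1.3333*I)
-38*Q(f) = -38*12 = -456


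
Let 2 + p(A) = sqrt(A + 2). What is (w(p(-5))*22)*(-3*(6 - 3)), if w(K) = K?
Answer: 396 - 198*I*sqrt(3) ≈ 396.0 - 342.95*I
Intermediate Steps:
p(A) = -2 + sqrt(2 + A) (p(A) = -2 + sqrt(A + 2) = -2 + sqrt(2 + A))
(w(p(-5))*22)*(-3*(6 - 3)) = ((-2 + sqrt(2 - 5))*22)*(-3*(6 - 3)) = ((-2 + sqrt(-3))*22)*(-3*3) = ((-2 + I*sqrt(3))*22)*(-9) = (-44 + 22*I*sqrt(3))*(-9) = 396 - 198*I*sqrt(3)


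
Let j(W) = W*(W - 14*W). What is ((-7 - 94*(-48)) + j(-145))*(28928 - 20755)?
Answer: -2197065860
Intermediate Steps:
j(W) = -13*W**2 (j(W) = W*(-13*W) = -13*W**2)
((-7 - 94*(-48)) + j(-145))*(28928 - 20755) = ((-7 - 94*(-48)) - 13*(-145)**2)*(28928 - 20755) = ((-7 + 4512) - 13*21025)*8173 = (4505 - 273325)*8173 = -268820*8173 = -2197065860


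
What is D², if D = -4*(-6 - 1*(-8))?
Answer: 64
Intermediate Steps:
D = -8 (D = -4*(-6 + 8) = -4*2 = -8)
D² = (-8)² = 64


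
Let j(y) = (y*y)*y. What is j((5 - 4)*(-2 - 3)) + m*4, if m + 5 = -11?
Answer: -189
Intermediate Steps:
m = -16 (m = -5 - 11 = -16)
j(y) = y³ (j(y) = y²*y = y³)
j((5 - 4)*(-2 - 3)) + m*4 = ((5 - 4)*(-2 - 3))³ - 16*4 = (1*(-5))³ - 64 = (-5)³ - 64 = -125 - 64 = -189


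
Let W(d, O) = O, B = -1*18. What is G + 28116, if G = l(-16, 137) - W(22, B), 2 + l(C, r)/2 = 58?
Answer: 28246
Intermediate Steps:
B = -18
l(C, r) = 112 (l(C, r) = -4 + 2*58 = -4 + 116 = 112)
G = 130 (G = 112 - 1*(-18) = 112 + 18 = 130)
G + 28116 = 130 + 28116 = 28246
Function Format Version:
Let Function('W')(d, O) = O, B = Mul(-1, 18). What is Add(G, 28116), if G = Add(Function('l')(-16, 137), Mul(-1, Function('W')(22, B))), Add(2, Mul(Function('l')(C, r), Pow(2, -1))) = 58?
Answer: 28246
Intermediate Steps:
B = -18
Function('l')(C, r) = 112 (Function('l')(C, r) = Add(-4, Mul(2, 58)) = Add(-4, 116) = 112)
G = 130 (G = Add(112, Mul(-1, -18)) = Add(112, 18) = 130)
Add(G, 28116) = Add(130, 28116) = 28246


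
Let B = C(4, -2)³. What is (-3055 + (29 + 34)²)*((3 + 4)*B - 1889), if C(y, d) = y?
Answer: -1317074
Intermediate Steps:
B = 64 (B = 4³ = 64)
(-3055 + (29 + 34)²)*((3 + 4)*B - 1889) = (-3055 + (29 + 34)²)*((3 + 4)*64 - 1889) = (-3055 + 63²)*(7*64 - 1889) = (-3055 + 3969)*(448 - 1889) = 914*(-1441) = -1317074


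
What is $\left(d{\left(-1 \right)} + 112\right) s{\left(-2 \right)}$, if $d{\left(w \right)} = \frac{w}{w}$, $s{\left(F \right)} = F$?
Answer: $-226$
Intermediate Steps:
$d{\left(w \right)} = 1$
$\left(d{\left(-1 \right)} + 112\right) s{\left(-2 \right)} = \left(1 + 112\right) \left(-2\right) = 113 \left(-2\right) = -226$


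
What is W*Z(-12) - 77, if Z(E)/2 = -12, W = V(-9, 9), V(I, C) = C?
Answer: -293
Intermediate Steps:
W = 9
Z(E) = -24 (Z(E) = 2*(-12) = -24)
W*Z(-12) - 77 = 9*(-24) - 77 = -216 - 77 = -293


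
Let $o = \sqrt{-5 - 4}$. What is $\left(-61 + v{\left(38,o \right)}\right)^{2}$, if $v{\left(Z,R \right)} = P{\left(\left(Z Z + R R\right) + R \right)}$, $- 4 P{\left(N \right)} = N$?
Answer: $\frac{352379}{2} + \frac{5037 i}{8} \approx 1.7619 \cdot 10^{5} + 629.63 i$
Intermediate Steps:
$o = 3 i$ ($o = \sqrt{-9} = 3 i \approx 3.0 i$)
$P{\left(N \right)} = - \frac{N}{4}$
$v{\left(Z,R \right)} = - \frac{R}{4} - \frac{R^{2}}{4} - \frac{Z^{2}}{4}$ ($v{\left(Z,R \right)} = - \frac{\left(Z Z + R R\right) + R}{4} = - \frac{\left(Z^{2} + R^{2}\right) + R}{4} = - \frac{\left(R^{2} + Z^{2}\right) + R}{4} = - \frac{R + R^{2} + Z^{2}}{4} = - \frac{R}{4} - \frac{R^{2}}{4} - \frac{Z^{2}}{4}$)
$\left(-61 + v{\left(38,o \right)}\right)^{2} = \left(-61 - \left(361 - \frac{9}{4} + \frac{1}{4} \cdot 3 i\right)\right)^{2} = \left(-61 - \left(\frac{1435}{4} + \frac{3 i}{4}\right)\right)^{2} = \left(- \frac{1679}{4} - \frac{3 i}{4}\right)^{2}$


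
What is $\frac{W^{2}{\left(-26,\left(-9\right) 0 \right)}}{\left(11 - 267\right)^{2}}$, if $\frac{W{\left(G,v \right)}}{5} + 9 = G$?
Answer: $\frac{30625}{65536} \approx 0.4673$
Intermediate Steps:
$W{\left(G,v \right)} = -45 + 5 G$
$\frac{W^{2}{\left(-26,\left(-9\right) 0 \right)}}{\left(11 - 267\right)^{2}} = \frac{\left(-45 + 5 \left(-26\right)\right)^{2}}{\left(11 - 267\right)^{2}} = \frac{\left(-45 - 130\right)^{2}}{\left(-256\right)^{2}} = \frac{\left(-175\right)^{2}}{65536} = 30625 \cdot \frac{1}{65536} = \frac{30625}{65536}$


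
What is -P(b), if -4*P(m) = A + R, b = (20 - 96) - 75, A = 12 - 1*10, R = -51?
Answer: -49/4 ≈ -12.250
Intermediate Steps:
A = 2 (A = 12 - 10 = 2)
b = -151 (b = -76 - 75 = -151)
P(m) = 49/4 (P(m) = -(2 - 51)/4 = -1/4*(-49) = 49/4)
-P(b) = -1*49/4 = -49/4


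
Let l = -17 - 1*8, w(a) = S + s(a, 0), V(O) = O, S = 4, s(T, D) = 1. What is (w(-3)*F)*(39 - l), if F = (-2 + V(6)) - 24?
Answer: -6400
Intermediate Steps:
w(a) = 5 (w(a) = 4 + 1 = 5)
l = -25 (l = -17 - 8 = -25)
F = -20 (F = (-2 + 6) - 24 = 4 - 24 = -20)
(w(-3)*F)*(39 - l) = (5*(-20))*(39 - 1*(-25)) = -100*(39 + 25) = -100*64 = -6400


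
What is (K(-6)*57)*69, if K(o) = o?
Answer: -23598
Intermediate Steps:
(K(-6)*57)*69 = -6*57*69 = -342*69 = -23598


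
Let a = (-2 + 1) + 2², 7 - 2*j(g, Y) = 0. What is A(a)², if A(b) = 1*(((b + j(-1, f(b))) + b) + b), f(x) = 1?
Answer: 625/4 ≈ 156.25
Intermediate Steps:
j(g, Y) = 7/2 (j(g, Y) = 7/2 - ½*0 = 7/2 + 0 = 7/2)
a = 3 (a = -1 + 4 = 3)
A(b) = 7/2 + 3*b (A(b) = 1*(((b + 7/2) + b) + b) = 1*(((7/2 + b) + b) + b) = 1*((7/2 + 2*b) + b) = 1*(7/2 + 3*b) = 7/2 + 3*b)
A(a)² = (7/2 + 3*3)² = (7/2 + 9)² = (25/2)² = 625/4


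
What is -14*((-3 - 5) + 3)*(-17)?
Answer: -1190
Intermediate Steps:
-14*((-3 - 5) + 3)*(-17) = -14*(-8 + 3)*(-17) = -14*(-5)*(-17) = 70*(-17) = -1190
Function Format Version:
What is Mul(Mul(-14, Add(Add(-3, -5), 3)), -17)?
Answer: -1190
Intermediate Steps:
Mul(Mul(-14, Add(Add(-3, -5), 3)), -17) = Mul(Mul(-14, Add(-8, 3)), -17) = Mul(Mul(-14, -5), -17) = Mul(70, -17) = -1190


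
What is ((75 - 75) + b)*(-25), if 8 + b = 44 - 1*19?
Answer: -425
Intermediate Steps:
b = 17 (b = -8 + (44 - 1*19) = -8 + (44 - 19) = -8 + 25 = 17)
((75 - 75) + b)*(-25) = ((75 - 75) + 17)*(-25) = (0 + 17)*(-25) = 17*(-25) = -425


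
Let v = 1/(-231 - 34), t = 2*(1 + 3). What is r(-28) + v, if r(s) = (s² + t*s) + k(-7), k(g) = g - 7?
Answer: 144689/265 ≈ 546.00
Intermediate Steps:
k(g) = -7 + g
t = 8 (t = 2*4 = 8)
r(s) = -14 + s² + 8*s (r(s) = (s² + 8*s) + (-7 - 7) = (s² + 8*s) - 14 = -14 + s² + 8*s)
v = -1/265 (v = 1/(-265) = -1/265 ≈ -0.0037736)
r(-28) + v = (-14 + (-28)² + 8*(-28)) - 1/265 = (-14 + 784 - 224) - 1/265 = 546 - 1/265 = 144689/265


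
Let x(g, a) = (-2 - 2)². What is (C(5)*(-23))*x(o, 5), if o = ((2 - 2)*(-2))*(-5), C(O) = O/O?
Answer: -368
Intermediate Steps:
C(O) = 1
o = 0 (o = (0*(-2))*(-5) = 0*(-5) = 0)
x(g, a) = 16 (x(g, a) = (-4)² = 16)
(C(5)*(-23))*x(o, 5) = (1*(-23))*16 = -23*16 = -368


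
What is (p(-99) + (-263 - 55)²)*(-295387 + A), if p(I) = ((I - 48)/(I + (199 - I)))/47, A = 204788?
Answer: -85689678012375/9353 ≈ -9.1617e+9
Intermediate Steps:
p(I) = -48/9353 + I/9353 (p(I) = ((-48 + I)/199)*(1/47) = ((-48 + I)*(1/199))*(1/47) = (-48/199 + I/199)*(1/47) = -48/9353 + I/9353)
(p(-99) + (-263 - 55)²)*(-295387 + A) = ((-48/9353 + (1/9353)*(-99)) + (-263 - 55)²)*(-295387 + 204788) = ((-48/9353 - 99/9353) + (-318)²)*(-90599) = (-147/9353 + 101124)*(-90599) = (945812625/9353)*(-90599) = -85689678012375/9353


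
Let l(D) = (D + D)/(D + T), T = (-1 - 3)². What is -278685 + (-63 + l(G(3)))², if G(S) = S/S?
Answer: -79397204/289 ≈ -2.7473e+5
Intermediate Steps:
T = 16 (T = (-4)² = 16)
G(S) = 1
l(D) = 2*D/(16 + D) (l(D) = (D + D)/(D + 16) = (2*D)/(16 + D) = 2*D/(16 + D))
-278685 + (-63 + l(G(3)))² = -278685 + (-63 + 2*1/(16 + 1))² = -278685 + (-63 + 2*1/17)² = -278685 + (-63 + 2*1*(1/17))² = -278685 + (-63 + 2/17)² = -278685 + (-1069/17)² = -278685 + 1142761/289 = -79397204/289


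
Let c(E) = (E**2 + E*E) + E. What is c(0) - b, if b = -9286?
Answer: 9286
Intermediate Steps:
c(E) = E + 2*E**2 (c(E) = (E**2 + E**2) + E = 2*E**2 + E = E + 2*E**2)
c(0) - b = 0*(1 + 2*0) - 1*(-9286) = 0*(1 + 0) + 9286 = 0*1 + 9286 = 0 + 9286 = 9286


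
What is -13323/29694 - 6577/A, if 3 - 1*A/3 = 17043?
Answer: -80962387/252992880 ≈ -0.32002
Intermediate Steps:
A = -51120 (A = 9 - 3*17043 = 9 - 51129 = -51120)
-13323/29694 - 6577/A = -13323/29694 - 6577/(-51120) = -13323*1/29694 - 6577*(-1/51120) = -4441/9898 + 6577/51120 = -80962387/252992880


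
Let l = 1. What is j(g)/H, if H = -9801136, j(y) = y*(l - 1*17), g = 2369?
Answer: 2369/612571 ≈ 0.0038673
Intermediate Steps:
j(y) = -16*y (j(y) = y*(1 - 1*17) = y*(1 - 17) = y*(-16) = -16*y)
j(g)/H = -16*2369/(-9801136) = -37904*(-1/9801136) = 2369/612571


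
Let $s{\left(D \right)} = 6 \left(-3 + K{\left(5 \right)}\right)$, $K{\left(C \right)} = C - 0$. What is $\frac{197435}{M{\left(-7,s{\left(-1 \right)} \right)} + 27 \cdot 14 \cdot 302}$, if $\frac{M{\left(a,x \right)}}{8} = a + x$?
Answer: $\frac{197435}{114196} \approx 1.7289$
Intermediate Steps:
$K{\left(C \right)} = C$ ($K{\left(C \right)} = C + 0 = C$)
$s{\left(D \right)} = 12$ ($s{\left(D \right)} = 6 \left(-3 + 5\right) = 6 \cdot 2 = 12$)
$M{\left(a,x \right)} = 8 a + 8 x$ ($M{\left(a,x \right)} = 8 \left(a + x\right) = 8 a + 8 x$)
$\frac{197435}{M{\left(-7,s{\left(-1 \right)} \right)} + 27 \cdot 14 \cdot 302} = \frac{197435}{\left(8 \left(-7\right) + 8 \cdot 12\right) + 27 \cdot 14 \cdot 302} = \frac{197435}{\left(-56 + 96\right) + 378 \cdot 302} = \frac{197435}{40 + 114156} = \frac{197435}{114196}$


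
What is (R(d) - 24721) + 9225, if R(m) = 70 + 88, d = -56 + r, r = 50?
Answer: -15338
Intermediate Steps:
d = -6 (d = -56 + 50 = -6)
R(m) = 158
(R(d) - 24721) + 9225 = (158 - 24721) + 9225 = -24563 + 9225 = -15338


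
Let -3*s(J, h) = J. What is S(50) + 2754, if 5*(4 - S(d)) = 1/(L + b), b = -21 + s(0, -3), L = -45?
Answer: 910141/330 ≈ 2758.0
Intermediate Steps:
s(J, h) = -J/3
b = -21 (b = -21 - ⅓*0 = -21 + 0 = -21)
S(d) = 1321/330 (S(d) = 4 - 1/(5*(-45 - 21)) = 4 - ⅕/(-66) = 4 - ⅕*(-1/66) = 4 + 1/330 = 1321/330)
S(50) + 2754 = 1321/330 + 2754 = 910141/330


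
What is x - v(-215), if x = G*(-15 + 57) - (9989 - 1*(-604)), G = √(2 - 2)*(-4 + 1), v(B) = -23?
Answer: -10570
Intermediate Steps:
G = 0 (G = √0*(-3) = 0*(-3) = 0)
x = -10593 (x = 0*(-15 + 57) - (9989 - 1*(-604)) = 0*42 - (9989 + 604) = 0 - 1*10593 = 0 - 10593 = -10593)
x - v(-215) = -10593 - 1*(-23) = -10593 + 23 = -10570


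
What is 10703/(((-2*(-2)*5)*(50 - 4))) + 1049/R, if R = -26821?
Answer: 286100083/24675320 ≈ 11.595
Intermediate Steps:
10703/(((-2*(-2)*5)*(50 - 4))) + 1049/R = 10703/(((-2*(-2)*5)*(50 - 4))) + 1049/(-26821) = 10703/(((4*5)*46)) + 1049*(-1/26821) = 10703/((20*46)) - 1049/26821 = 10703/920 - 1049/26821 = 286100083/24675320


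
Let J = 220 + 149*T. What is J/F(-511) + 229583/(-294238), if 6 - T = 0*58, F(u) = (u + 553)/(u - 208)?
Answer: -16834591171/882714 ≈ -19071.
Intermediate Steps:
F(u) = (553 + u)/(-208 + u)
T = 6 (T = 6 - 0*58 = 6 - 1*0 = 6 + 0 = 6)
J = 1114 (J = 220 + 149*6 = 220 + 894 = 1114)
J/F(-511) + 229583/(-294238) = 1114/(((553 - 511)/(-208 - 511))) + 229583/(-294238) = 1114/((42/(-719))) + 229583*(-1/294238) = 1114/((-1/719*42)) - 229583/294238 = 1114/(-42/719) - 229583/294238 = 1114*(-719/42) - 229583/294238 = -400483/21 - 229583/294238 = -16834591171/882714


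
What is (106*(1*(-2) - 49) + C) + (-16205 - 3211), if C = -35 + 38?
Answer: -24819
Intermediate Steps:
C = 3
(106*(1*(-2) - 49) + C) + (-16205 - 3211) = (106*(1*(-2) - 49) + 3) + (-16205 - 3211) = (106*(-2 - 49) + 3) - 19416 = (106*(-51) + 3) - 19416 = (-5406 + 3) - 19416 = -5403 - 19416 = -24819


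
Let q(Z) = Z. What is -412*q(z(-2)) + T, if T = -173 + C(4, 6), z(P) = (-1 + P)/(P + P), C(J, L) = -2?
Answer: -484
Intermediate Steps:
z(P) = (-1 + P)/(2*P) (z(P) = (-1 + P)/((2*P)) = (-1 + P)*(1/(2*P)) = (-1 + P)/(2*P))
T = -175 (T = -173 - 2 = -175)
-412*q(z(-2)) + T = -206*(-1 - 2)/(-2) - 175 = -206*(-1)*(-3)/2 - 175 = -412*¾ - 175 = -309 - 175 = -484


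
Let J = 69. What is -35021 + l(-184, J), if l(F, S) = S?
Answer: -34952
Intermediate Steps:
-35021 + l(-184, J) = -35021 + 69 = -34952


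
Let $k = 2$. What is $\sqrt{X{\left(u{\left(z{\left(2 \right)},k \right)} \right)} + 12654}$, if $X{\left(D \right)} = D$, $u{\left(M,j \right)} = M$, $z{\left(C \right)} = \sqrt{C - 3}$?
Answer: $\sqrt{12654 + i} \approx 112.49 + 0.0044 i$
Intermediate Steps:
$z{\left(C \right)} = \sqrt{-3 + C}$
$\sqrt{X{\left(u{\left(z{\left(2 \right)},k \right)} \right)} + 12654} = \sqrt{\sqrt{-3 + 2} + 12654} = \sqrt{\sqrt{-1} + 12654} = \sqrt{i + 12654} = \sqrt{12654 + i}$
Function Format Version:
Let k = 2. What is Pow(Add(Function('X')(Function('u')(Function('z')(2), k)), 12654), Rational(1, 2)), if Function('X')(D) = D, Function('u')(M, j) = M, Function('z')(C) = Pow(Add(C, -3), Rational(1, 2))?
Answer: Pow(Add(12654, I), Rational(1, 2)) ≈ Add(112.49, Mul(0.0044, I))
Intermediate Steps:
Function('z')(C) = Pow(Add(-3, C), Rational(1, 2))
Pow(Add(Function('X')(Function('u')(Function('z')(2), k)), 12654), Rational(1, 2)) = Pow(Add(Pow(Add(-3, 2), Rational(1, 2)), 12654), Rational(1, 2)) = Pow(Add(Pow(-1, Rational(1, 2)), 12654), Rational(1, 2)) = Pow(Add(I, 12654), Rational(1, 2)) = Pow(Add(12654, I), Rational(1, 2))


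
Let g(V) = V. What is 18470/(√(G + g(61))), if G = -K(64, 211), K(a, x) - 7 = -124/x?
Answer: 9235*√2430298/5759 ≈ 2499.9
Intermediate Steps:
K(a, x) = 7 - 124/x
G = -1353/211 (G = -(7 - 124/211) = -1*1353/211 = -1353/211 ≈ -6.4123)
18470/(√(G + g(61))) = 18470/(√(-1353/211 + 61)) = 18470/(√(11518/211)) = 18470/((√2430298/211)) = 18470*(√2430298/11518) = 9235*√2430298/5759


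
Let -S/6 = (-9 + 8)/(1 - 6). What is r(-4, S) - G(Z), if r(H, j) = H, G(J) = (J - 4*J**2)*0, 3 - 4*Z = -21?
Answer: -4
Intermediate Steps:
Z = 6 (Z = 3/4 - 1/4*(-21) = 3/4 + 21/4 = 6)
G(J) = 0
S = -6/5 (S = -6*(-9 + 8)/(1 - 6) = -(-6)/(-5) = -(-6)*(-1)/5 = -6*1/5 = -6/5 ≈ -1.2000)
r(-4, S) - G(Z) = -4 - 1*0 = -4 + 0 = -4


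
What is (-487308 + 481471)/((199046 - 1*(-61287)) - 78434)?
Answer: -5837/181899 ≈ -0.032089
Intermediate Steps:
(-487308 + 481471)/((199046 - 1*(-61287)) - 78434) = -5837/((199046 + 61287) - 78434) = -5837/(260333 - 78434) = -5837/181899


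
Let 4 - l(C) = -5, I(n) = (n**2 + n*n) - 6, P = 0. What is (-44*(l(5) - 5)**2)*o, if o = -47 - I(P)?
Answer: 28864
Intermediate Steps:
I(n) = -6 + 2*n**2 (I(n) = (n**2 + n**2) - 6 = 2*n**2 - 6 = -6 + 2*n**2)
l(C) = 9 (l(C) = 4 - 1*(-5) = 4 + 5 = 9)
o = -41 (o = -47 - (-6 + 2*0**2) = -47 - (-6 + 2*0) = -47 - (-6 + 0) = -47 - 1*(-6) = -47 + 6 = -41)
(-44*(l(5) - 5)**2)*o = -44*(9 - 5)**2*(-41) = -44*4**2*(-41) = -44*16*(-41) = -704*(-41) = 28864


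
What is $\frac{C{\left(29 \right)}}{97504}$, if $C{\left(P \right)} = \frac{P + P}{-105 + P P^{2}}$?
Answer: $\frac{29}{1183893568} \approx 2.4495 \cdot 10^{-8}$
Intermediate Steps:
$C{\left(P \right)} = \frac{2 P}{-105 + P^{3}}$
$\frac{C{\left(29 \right)}}{97504} = \frac{2 \cdot 29 \frac{1}{-105 + 29^{3}}}{97504} = 2 \cdot 29 \frac{1}{-105 + 24389} \cdot \frac{1}{97504} = 2 \cdot 29 \cdot \frac{1}{24284} \cdot \frac{1}{97504} = \frac{29}{12142} \cdot \frac{1}{97504} = \frac{29}{1183893568}$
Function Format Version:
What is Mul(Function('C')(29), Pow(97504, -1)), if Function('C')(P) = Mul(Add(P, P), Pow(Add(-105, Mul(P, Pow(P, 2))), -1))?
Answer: Rational(29, 1183893568) ≈ 2.4495e-8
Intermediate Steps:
Function('C')(P) = Mul(2, P, Pow(Add(-105, Pow(P, 3)), -1)) (Function('C')(P) = Mul(Mul(2, P), Pow(Add(-105, Pow(P, 3)), -1)) = Mul(2, P, Pow(Add(-105, Pow(P, 3)), -1)))
Mul(Function('C')(29), Pow(97504, -1)) = Mul(Mul(2, 29, Pow(Add(-105, Pow(29, 3)), -1)), Pow(97504, -1)) = Mul(Mul(2, 29, Pow(Add(-105, 24389), -1)), Rational(1, 97504)) = Mul(Mul(2, 29, Pow(24284, -1)), Rational(1, 97504)) = Mul(Mul(2, 29, Rational(1, 24284)), Rational(1, 97504)) = Mul(Rational(29, 12142), Rational(1, 97504)) = Rational(29, 1183893568)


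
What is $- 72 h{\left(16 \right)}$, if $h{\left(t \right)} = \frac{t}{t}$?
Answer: $-72$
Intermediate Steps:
$h{\left(t \right)} = 1$
$- 72 h{\left(16 \right)} = \left(-72\right) 1 = -72$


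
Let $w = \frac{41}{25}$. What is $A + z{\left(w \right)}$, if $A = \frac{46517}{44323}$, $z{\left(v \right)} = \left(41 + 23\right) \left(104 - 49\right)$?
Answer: $\frac{156063477}{44323} \approx 3521.1$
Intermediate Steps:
$w = \frac{41}{25}$ ($w = 41 \cdot \frac{1}{25} = \frac{41}{25} \approx 1.64$)
$z{\left(v \right)} = 3520$ ($z{\left(v \right)} = 64 \cdot 55 = 3520$)
$A = \frac{46517}{44323}$ ($A = 46517 \cdot \frac{1}{44323} = \frac{46517}{44323} \approx 1.0495$)
$A + z{\left(w \right)} = \frac{46517}{44323} + 3520 = \frac{156063477}{44323}$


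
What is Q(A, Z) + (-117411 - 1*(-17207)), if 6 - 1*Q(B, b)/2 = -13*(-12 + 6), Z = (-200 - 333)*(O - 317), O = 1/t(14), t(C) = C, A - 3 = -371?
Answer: -100348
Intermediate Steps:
A = -368 (A = 3 - 371 = -368)
O = 1/14 ≈ 0.071429
Z = 2364921/14 (Z = (-200 - 333)*(1/14 - 317) = -533*(-4437/14) = 2364921/14 ≈ 1.6892e+5)
Q(B, b) = -144 (Q(B, b) = 12 - (-26)*(-12 + 6) = 12 - (-26)*(-6) = 12 - 2*78 = 12 - 156 = -144)
Q(A, Z) + (-117411 - 1*(-17207)) = -144 + (-117411 - 1*(-17207)) = -144 + (-117411 + 17207) = -144 - 100204 = -100348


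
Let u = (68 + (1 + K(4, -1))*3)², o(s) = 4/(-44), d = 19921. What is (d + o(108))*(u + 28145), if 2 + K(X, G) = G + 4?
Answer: 7367369730/11 ≈ 6.6976e+8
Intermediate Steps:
K(X, G) = 2 + G (K(X, G) = -2 + (G + 4) = -2 + (4 + G) = 2 + G)
o(s) = -1/11 (o(s) = 4*(-1/44) = -1/11)
u = 5476 (u = (68 + (1 + (2 - 1))*3)² = (68 + (1 + 1)*3)² = (68 + 2*3)² = (68 + 6)² = 74² = 5476)
(d + o(108))*(u + 28145) = (19921 - 1/11)*(5476 + 28145) = (219130/11)*33621 = 7367369730/11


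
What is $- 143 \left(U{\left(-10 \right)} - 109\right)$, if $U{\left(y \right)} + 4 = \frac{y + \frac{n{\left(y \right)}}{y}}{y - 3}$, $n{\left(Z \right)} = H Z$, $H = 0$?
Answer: $16049$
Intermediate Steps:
$n{\left(Z \right)} = 0$ ($n{\left(Z \right)} = 0 Z = 0$)
$U{\left(y \right)} = -4 + \frac{y}{-3 + y}$ ($U{\left(y \right)} = -4 + \frac{y + \frac{0}{y}}{y - 3} = -4 + \frac{y + 0}{-3 + y} = -4 + \frac{y}{-3 + y}$)
$- 143 \left(U{\left(-10 \right)} - 109\right) = - 143 \left(\frac{3 \left(4 - -10\right)}{-3 - 10} - 109\right) = - 143 \left(\frac{3 \left(4 + 10\right)}{-13} - 109\right) = - 143 \left(3 \left(- \frac{1}{13}\right) 14 - 109\right) = - 143 \left(- \frac{42}{13} - 109\right) = \left(-143\right) \left(- \frac{1459}{13}\right) = 16049$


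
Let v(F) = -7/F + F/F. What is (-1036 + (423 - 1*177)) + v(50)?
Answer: -39457/50 ≈ -789.14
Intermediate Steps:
v(F) = 1 - 7/F (v(F) = -7/F + 1 = 1 - 7/F)
(-1036 + (423 - 1*177)) + v(50) = (-1036 + (423 - 1*177)) + (-7 + 50)/50 = (-1036 + (423 - 177)) + (1/50)*43 = (-1036 + 246) + 43/50 = -790 + 43/50 = -39457/50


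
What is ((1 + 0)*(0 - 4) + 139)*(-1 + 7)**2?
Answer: 4860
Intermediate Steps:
((1 + 0)*(0 - 4) + 139)*(-1 + 7)**2 = (1*(-4) + 139)*6**2 = (-4 + 139)*36 = 135*36 = 4860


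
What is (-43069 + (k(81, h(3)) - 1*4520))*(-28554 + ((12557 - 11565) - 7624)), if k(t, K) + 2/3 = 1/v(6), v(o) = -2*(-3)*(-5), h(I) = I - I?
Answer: 8372455921/5 ≈ 1.6745e+9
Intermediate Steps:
h(I) = 0
v(o) = -30 (v(o) = 6*(-5) = -30)
k(t, K) = -7/10 (k(t, K) = -⅔ + 1/(-30) = -⅔ - 1/30 = -7/10)
(-43069 + (k(81, h(3)) - 1*4520))*(-28554 + ((12557 - 11565) - 7624)) = (-43069 + (-7/10 - 1*4520))*(-28554 + ((12557 - 11565) - 7624)) = (-43069 + (-7/10 - 4520))*(-28554 + (992 - 7624)) = (-43069 - 45207/10)*(-28554 - 6632) = -475897/10*(-35186) = 8372455921/5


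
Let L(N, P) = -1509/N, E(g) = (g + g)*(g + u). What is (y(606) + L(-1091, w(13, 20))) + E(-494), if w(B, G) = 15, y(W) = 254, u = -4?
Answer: 537076807/1091 ≈ 4.9228e+5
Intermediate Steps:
E(g) = 2*g*(-4 + g) (E(g) = (g + g)*(g - 4) = (2*g)*(-4 + g) = 2*g*(-4 + g))
(y(606) + L(-1091, w(13, 20))) + E(-494) = (254 - 1509/(-1091)) + 2*(-494)*(-4 - 494) = (254 - 1509*(-1/1091)) + 2*(-494)*(-498) = (254 + 1509/1091) + 492024 = 278623/1091 + 492024 = 537076807/1091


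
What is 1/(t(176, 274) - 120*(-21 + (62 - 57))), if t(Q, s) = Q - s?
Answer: 1/1822 ≈ 0.00054885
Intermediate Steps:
1/(t(176, 274) - 120*(-21 + (62 - 57))) = 1/((176 - 1*274) - 120*(-21 + (62 - 57))) = 1/((176 - 274) - 120*(-21 + 5)) = 1/(-98 - 120*(-16)) = 1/(-98 + 1920) = 1/1822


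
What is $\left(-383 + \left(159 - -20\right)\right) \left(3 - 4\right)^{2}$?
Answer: $-204$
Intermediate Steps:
$\left(-383 + \left(159 - -20\right)\right) \left(3 - 4\right)^{2} = \left(-383 + \left(159 + 20\right)\right) \left(-1\right)^{2} = \left(-383 + 179\right) 1 = \left(-204\right) 1 = -204$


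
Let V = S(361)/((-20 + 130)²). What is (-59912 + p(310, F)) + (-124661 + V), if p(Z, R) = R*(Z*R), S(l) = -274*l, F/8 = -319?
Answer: 12213459635893/6050 ≈ 2.0188e+9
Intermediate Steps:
F = -2552 (F = 8*(-319) = -2552)
V = -49457/6050 (V = (-274*361)/((-20 + 130)²) = -98914/(110²) = -98914/12100 = -98914*1/12100 = -49457/6050 ≈ -8.1747)
p(Z, R) = Z*R² (p(Z, R) = R*(R*Z) = Z*R²)
(-59912 + p(310, F)) + (-124661 + V) = (-59912 + 310*(-2552)²) + (-124661 - 49457/6050) = (-59912 + 310*6512704) - 754248507/6050 = (-59912 + 2018938240) - 754248507/6050 = 2018878328 - 754248507/6050 = 12213459635893/6050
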